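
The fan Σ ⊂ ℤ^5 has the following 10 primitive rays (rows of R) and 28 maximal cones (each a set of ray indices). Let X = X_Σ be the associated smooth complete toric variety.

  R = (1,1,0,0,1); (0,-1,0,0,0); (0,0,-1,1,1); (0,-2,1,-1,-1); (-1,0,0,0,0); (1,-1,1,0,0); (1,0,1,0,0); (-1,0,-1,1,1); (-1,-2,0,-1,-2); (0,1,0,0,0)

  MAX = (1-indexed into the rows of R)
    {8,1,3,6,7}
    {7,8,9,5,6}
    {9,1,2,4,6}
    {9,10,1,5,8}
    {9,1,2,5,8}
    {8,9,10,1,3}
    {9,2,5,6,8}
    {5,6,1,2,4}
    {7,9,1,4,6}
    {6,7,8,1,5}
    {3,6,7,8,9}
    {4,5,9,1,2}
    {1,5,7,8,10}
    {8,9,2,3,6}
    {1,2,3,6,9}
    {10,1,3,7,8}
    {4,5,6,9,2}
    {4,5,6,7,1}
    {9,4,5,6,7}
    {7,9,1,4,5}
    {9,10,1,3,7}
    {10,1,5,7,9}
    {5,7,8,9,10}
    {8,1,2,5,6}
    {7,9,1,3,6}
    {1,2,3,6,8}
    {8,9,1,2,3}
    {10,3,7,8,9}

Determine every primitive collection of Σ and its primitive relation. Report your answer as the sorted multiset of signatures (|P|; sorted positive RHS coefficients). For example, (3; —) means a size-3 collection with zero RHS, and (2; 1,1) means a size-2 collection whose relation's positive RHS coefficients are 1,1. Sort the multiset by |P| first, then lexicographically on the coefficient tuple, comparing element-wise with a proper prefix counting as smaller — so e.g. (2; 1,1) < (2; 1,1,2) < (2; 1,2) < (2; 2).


The 10 primitive collections of Σ (r=10, n=5):

  P = {2,10}:  v_{2} + v_{10} = 0 — sig = (2; —)
  P = {2,7}:  v_{2} + v_{7} = v_{6} — sig = (2; 1)
  P = {3,5}:  v_{3} + v_{5} = v_{8} — sig = (2; 1)
  P = {6,10}:  v_{6} + v_{10} = v_{7} — sig = (2; 1)
  P = {4,10}:  v_{4} + v_{10} = v_{1} + v_{5} + v_{7} + v_{9} — sig = (2; 1,1,1,1)
  P = {4,8}:  v_{4} + v_{8} = 2·v_{2} + v_{5} — sig = (2; 1,2)
  P = {3,4}:  v_{3} + v_{4} = 2·v_{2} — sig = (2; 2)
  P = {1,5,6,9}:  v_{1} + v_{5} + v_{6} + v_{9} = v_{4} — sig = (4; 1)
  P = {1,7,8,9}:  v_{1} + v_{7} + v_{8} + v_{9} = v_{2} — sig = (4; 1)
  P = {1,6,8,9}:  v_{1} + v_{6} + v_{8} + v_{9} = 2·v_{2} — sig = (4; 2)

Sorted signature multiset PRS(X):
    |P|=2: 7 collections, coeffs (), (1), (1), (1), (1,1,1,1), (1,2), (2)
    |P|=4: 3 collections, coeffs (1), (1), (2)


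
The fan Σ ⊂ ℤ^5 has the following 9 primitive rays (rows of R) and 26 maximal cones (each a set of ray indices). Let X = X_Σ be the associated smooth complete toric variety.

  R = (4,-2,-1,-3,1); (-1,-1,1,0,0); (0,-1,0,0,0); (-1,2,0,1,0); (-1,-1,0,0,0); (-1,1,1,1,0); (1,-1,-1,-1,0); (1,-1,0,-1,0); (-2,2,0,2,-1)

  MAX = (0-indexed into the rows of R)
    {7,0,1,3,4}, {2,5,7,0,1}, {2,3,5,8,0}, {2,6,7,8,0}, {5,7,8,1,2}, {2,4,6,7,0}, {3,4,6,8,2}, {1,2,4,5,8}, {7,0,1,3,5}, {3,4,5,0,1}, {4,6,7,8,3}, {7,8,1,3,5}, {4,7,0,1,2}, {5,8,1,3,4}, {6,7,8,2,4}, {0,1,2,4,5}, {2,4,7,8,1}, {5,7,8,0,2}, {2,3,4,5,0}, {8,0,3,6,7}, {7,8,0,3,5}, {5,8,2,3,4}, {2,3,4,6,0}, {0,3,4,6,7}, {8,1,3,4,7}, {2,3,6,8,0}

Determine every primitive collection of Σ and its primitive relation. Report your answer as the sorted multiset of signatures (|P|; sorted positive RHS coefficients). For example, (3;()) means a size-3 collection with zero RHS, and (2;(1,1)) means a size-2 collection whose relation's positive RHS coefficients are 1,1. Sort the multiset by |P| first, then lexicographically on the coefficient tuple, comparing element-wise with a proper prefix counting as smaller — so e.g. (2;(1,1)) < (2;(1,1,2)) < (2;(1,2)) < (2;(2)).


The 7 primitive collections of Σ (r=9, n=5):

  P={5,6}:  v_{5} + v_{6} = 0 — sig = (2;())
  P={1,6}:  v_{1} + v_{6} = v_{4} + v_{7} — sig = (2;(1,1))
  P={2,3,7}:  v_{2} + v_{3} + v_{7} = 0 — sig = (3;())
  P={0,1,8}:  v_{0} + v_{1} + v_{8} = v_{7} — sig = (3;(1))
  P={0,4,8}:  v_{0} + v_{4} + v_{8} = v_{6} — sig = (3;(1))
  P={4,5,7}:  v_{4} + v_{5} + v_{7} = v_{1} — sig = (3;(1))
  P={1,2,3}:  v_{1} + v_{2} + v_{3} = v_{4} + v_{5} — sig = (3;(1,1))

Sorted signature multiset PRS(X):
    |P|=2: 2 collections, coeffs (), (1,1)
    |P|=3: 5 collections, coeffs (), (1), (1), (1), (1,1)


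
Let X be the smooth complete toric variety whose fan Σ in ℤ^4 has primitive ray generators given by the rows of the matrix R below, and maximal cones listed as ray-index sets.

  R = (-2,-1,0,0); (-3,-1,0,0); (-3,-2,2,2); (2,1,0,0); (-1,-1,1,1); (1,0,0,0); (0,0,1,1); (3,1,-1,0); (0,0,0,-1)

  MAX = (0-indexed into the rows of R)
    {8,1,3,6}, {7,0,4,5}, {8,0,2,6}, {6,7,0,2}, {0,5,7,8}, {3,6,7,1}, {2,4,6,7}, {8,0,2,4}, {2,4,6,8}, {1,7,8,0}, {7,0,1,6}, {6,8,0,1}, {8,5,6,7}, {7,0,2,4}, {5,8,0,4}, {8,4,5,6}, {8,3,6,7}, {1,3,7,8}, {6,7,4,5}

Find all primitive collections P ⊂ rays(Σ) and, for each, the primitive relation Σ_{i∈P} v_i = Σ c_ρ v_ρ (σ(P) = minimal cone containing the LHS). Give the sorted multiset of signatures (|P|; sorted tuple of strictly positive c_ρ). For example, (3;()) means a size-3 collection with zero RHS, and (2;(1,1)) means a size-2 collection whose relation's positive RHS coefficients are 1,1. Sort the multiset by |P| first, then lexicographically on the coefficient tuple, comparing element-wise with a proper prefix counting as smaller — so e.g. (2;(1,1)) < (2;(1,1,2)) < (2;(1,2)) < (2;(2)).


The 14 primitive collections of Σ (r=9, n=4):

  • {0,3}:  v_{0} + v_{3} = 0 ; sig = (2;())
  • {1,5}:  v_{1} + v_{5} = v_{0} ; sig = (2;(1))
  • {2,3}:  v_{2} + v_{3} = v_{4} + v_{6} ; sig = (2;(1,1))
  • {3,4}:  v_{3} + v_{4} = v_{5} + v_{6} ; sig = (2;(1,1))
  • {3,5}:  v_{3} + v_{5} = v_{6} + v_{7} + v_{8} ; sig = (2;(1,1,1))
  • {1,4}:  v_{1} + v_{4} = 2·v_{0} + v_{6} ; sig = (2;(1,2))
  • {2,5}:  v_{2} + v_{5} = 2·v_{4} ; sig = (2;(2))
  • {1,2}:  v_{1} + v_{2} = 3·v_{0} + 2·v_{6} ; sig = (2;(2,3))
  • {0,4,6}:  v_{0} + v_{4} + v_{6} = v_{2} ; sig = (3;(1))
  • {0,5,6}:  v_{0} + v_{5} + v_{6} = v_{4} ; sig = (3;(1))
  • {2,7,8}:  v_{2} + v_{7} + v_{8} = v_{4} + v_{5} ; sig = (3;(1,1))
  • {4,7,8}:  v_{4} + v_{7} + v_{8} = 2·v_{5} ; sig = (3;(2))
  • {1,6,7,8}:  v_{1} + v_{6} + v_{7} + v_{8} = 0 ; sig = (4;())
  • {0,6,7,8}:  v_{0} + v_{6} + v_{7} + v_{8} = v_{5} ; sig = (4;(1))

Signatures (|P|; sorted positive RHS coefficients), sorted:
    |P|=2: 8 collections, coeffs (), (1), (1,1), (1,1), (1,1,1), (1,2), (2), (2,3)
    |P|=3: 4 collections, coeffs (1), (1), (1,1), (2)
    |P|=4: 2 collections, coeffs (), (1)


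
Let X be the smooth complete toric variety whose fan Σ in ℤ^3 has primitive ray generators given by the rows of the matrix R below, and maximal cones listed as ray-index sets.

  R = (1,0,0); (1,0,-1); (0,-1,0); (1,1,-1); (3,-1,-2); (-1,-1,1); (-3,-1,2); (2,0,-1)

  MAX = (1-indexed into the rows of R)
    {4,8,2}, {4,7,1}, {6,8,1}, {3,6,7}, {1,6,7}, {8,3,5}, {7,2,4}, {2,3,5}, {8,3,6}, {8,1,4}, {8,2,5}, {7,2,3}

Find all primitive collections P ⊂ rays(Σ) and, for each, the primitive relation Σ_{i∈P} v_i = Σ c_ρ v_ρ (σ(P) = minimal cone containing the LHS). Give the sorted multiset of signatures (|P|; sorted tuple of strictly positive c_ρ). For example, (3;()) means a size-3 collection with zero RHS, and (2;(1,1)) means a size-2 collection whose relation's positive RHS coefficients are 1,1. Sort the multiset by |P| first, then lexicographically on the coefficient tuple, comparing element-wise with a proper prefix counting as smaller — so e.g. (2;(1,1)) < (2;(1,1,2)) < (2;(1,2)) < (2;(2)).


|primitive collections| = 11. Relations:

  P = {4,6}:  v_{4} + v_{6} = 0  ⟹  sig = (2;())
  P = {1,2}:  v_{1} + v_{2} = v_{8}  ⟹  sig = (2;(1))
  P = {2,6}:  v_{2} + v_{6} = v_{3}  ⟹  sig = (2;(1))
  P = {3,4}:  v_{3} + v_{4} = v_{2}  ⟹  sig = (2;(1))
  P = {7,8}:  v_{7} + v_{8} = v_{6}  ⟹  sig = (2;(1))
  P = {1,3}:  v_{1} + v_{3} = v_{6} + v_{8}  ⟹  sig = (2;(1,1))
  P = {1,5}:  v_{1} + v_{5} = v_{3} + 2·v_{8}  ⟹  sig = (2;(1,2))
  P = {4,5}:  v_{4} + v_{5} = 2·v_{2} + v_{8}  ⟹  sig = (2;(1,2))
  P = {5,6}:  v_{5} + v_{6} = 2·v_{3} + v_{8}  ⟹  sig = (2;(1,2))
  P = {5,7}:  v_{5} + v_{7} = 2·v_{3}  ⟹  sig = (2;(2))
  P = {2,3,8}:  v_{2} + v_{3} + v_{8} = v_{5}  ⟹  sig = (3;(1))

so the primitive-relation signature multiset is
    |P|=2: 10 collections, coeffs (), (1), (1), (1), (1), (1,1), (1,2), (1,2), (1,2), (2)
    |P|=3: 1 collection, coeffs (1)


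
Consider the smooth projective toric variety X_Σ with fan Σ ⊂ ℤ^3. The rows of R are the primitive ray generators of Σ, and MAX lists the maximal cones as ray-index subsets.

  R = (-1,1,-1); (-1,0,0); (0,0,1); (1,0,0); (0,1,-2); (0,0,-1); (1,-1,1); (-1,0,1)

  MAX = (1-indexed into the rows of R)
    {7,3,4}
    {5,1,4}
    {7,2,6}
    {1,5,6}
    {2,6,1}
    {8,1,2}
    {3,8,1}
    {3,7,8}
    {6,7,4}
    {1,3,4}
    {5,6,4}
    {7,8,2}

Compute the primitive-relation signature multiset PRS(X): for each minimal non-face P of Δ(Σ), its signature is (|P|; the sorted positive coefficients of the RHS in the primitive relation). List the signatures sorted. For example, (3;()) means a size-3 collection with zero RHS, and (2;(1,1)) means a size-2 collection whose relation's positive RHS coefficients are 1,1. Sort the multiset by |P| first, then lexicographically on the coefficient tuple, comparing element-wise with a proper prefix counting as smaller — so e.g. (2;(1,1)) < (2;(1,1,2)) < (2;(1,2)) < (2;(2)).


|primitive collections| = 11. Relations:

  {1,7}:  v_{1} + v_{7} = 0  so sig = (2;())
  {2,4}:  v_{2} + v_{4} = 0  so sig = (2;())
  {3,6}:  v_{3} + v_{6} = 0  so sig = (2;())
  {2,3}:  v_{2} + v_{3} = v_{8}  so sig = (2;(1))
  {4,8}:  v_{4} + v_{8} = v_{3}  so sig = (2;(1))
  {5,8}:  v_{5} + v_{8} = v_{1}  so sig = (2;(1))
  {6,8}:  v_{6} + v_{8} = v_{2}  so sig = (2;(1))
  {2,5}:  v_{2} + v_{5} = v_{1} + v_{6}  so sig = (2;(1,1))
  {3,5}:  v_{3} + v_{5} = v_{1} + v_{4}  so sig = (2;(1,1))
  {5,7}:  v_{5} + v_{7} = v_{4} + v_{6}  so sig = (2;(1,1))
  {1,4,6}:  v_{1} + v_{4} + v_{6} = v_{5}  so sig = (3;(1))

Hence PRS(X_Σ) =
{ (2;()) ×3,  (2;(1)) ×4,  (2;(1,1)) ×3,  (3;(1)) }


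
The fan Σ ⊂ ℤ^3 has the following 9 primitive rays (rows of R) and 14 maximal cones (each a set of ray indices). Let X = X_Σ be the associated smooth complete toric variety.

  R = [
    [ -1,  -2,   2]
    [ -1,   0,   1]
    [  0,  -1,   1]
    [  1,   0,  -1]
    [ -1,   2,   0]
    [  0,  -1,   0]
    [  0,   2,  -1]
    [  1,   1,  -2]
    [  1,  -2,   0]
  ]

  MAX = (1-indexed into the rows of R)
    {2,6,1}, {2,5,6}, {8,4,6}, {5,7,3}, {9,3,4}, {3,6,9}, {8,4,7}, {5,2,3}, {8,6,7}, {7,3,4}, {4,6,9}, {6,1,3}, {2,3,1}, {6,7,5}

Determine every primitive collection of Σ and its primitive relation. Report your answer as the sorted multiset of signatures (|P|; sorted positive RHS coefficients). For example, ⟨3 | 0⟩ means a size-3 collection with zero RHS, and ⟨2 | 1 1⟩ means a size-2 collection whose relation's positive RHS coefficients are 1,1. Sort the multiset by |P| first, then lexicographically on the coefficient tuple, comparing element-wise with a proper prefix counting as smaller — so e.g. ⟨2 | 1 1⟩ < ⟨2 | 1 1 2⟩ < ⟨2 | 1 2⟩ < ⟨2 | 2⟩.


Δ(Σ) — 9 vertices, 20 min non-faces:

  {2,4}:  v_{2} + v_{4} = 0  ⇒ sig = ⟨2 | 0⟩
  {5,9}:  v_{5} + v_{9} = 0  ⇒ sig = ⟨2 | 0⟩
  {1,7}:  v_{1} + v_{7} = v_{2}  ⇒ sig = ⟨2 | 1⟩
  {1,8}:  v_{1} + v_{8} = v_{6}  ⇒ sig = ⟨2 | 1⟩
  {2,7}:  v_{2} + v_{7} = v_{5}  ⇒ sig = ⟨2 | 1⟩
  {3,8}:  v_{3} + v_{8} = v_{4}  ⇒ sig = ⟨2 | 1⟩
  {4,5}:  v_{4} + v_{5} = v_{7}  ⇒ sig = ⟨2 | 1⟩
  {7,9}:  v_{7} + v_{9} = v_{4}  ⇒ sig = ⟨2 | 1⟩
  {1,4}:  v_{1} + v_{4} = v_{3} + v_{6}  ⇒ sig = ⟨2 | 1 1⟩
  {2,8}:  v_{2} + v_{8} = v_{6} + v_{7}  ⇒ sig = ⟨2 | 1 1⟩
  {2,9}:  v_{2} + v_{9} = v_{3} + v_{6}  ⇒ sig = ⟨2 | 1 1⟩
  {5,8}:  v_{5} + v_{8} = v_{6} + 2·v_{7}  ⇒ sig = ⟨2 | 1 2⟩
  {8,9}:  v_{8} + v_{9} = 2·v_{4} + v_{6}  ⇒ sig = ⟨2 | 1 2⟩
  {1,5}:  v_{1} + v_{5} = 2·v_{2}  ⇒ sig = ⟨2 | 2⟩
  {1,9}:  v_{1} + v_{9} = 2·v_{3} + 2·v_{6}  ⇒ sig = ⟨2 | 2 2⟩
  {3,6,7}:  v_{3} + v_{6} + v_{7} = 0  ⇒ sig = ⟨3 | 0⟩
  {2,3,6}:  v_{2} + v_{3} + v_{6} = v_{1}  ⇒ sig = ⟨3 | 1⟩
  {3,4,6}:  v_{3} + v_{4} + v_{6} = v_{9}  ⇒ sig = ⟨3 | 1⟩
  {3,5,6}:  v_{3} + v_{5} + v_{6} = v_{2}  ⇒ sig = ⟨3 | 1⟩
  {4,6,7}:  v_{4} + v_{6} + v_{7} = v_{8}  ⇒ sig = ⟨3 | 1⟩

so the primitive-relation signature multiset is
[⟨2 | 0⟩, ⟨2 | 0⟩, ⟨2 | 1⟩, ⟨2 | 1⟩, ⟨2 | 1⟩, ⟨2 | 1⟩, ⟨2 | 1⟩, ⟨2 | 1⟩, ⟨2 | 1 1⟩, ⟨2 | 1 1⟩, ⟨2 | 1 1⟩, ⟨2 | 1 2⟩, ⟨2 | 1 2⟩, ⟨2 | 2⟩, ⟨2 | 2 2⟩, ⟨3 | 0⟩, ⟨3 | 1⟩, ⟨3 | 1⟩, ⟨3 | 1⟩, ⟨3 | 1⟩]


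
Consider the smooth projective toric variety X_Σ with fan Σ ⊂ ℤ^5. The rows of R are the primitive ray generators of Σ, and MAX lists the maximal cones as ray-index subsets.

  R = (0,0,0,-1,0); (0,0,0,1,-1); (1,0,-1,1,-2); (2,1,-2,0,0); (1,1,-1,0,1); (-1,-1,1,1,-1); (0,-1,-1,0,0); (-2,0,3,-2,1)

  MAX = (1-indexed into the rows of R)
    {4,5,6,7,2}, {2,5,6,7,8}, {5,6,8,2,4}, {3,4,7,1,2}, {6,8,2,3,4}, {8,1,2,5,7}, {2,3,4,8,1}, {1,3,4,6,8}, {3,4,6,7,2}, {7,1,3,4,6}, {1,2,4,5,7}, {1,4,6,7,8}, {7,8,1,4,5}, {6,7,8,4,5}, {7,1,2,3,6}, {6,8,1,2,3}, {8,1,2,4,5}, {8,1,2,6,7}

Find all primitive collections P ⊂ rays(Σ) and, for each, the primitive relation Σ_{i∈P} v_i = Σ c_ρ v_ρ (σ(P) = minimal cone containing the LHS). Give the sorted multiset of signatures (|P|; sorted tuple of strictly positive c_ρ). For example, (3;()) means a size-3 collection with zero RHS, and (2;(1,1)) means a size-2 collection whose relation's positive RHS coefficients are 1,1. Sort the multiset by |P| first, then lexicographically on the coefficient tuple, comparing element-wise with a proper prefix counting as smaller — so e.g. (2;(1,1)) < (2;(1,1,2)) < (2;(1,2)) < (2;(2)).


Σ has 5 primitive collections:

  P={3,5}:  v_{3} + v_{5} = v_{2} + v_{4} — sig = (2;(1,1))
  P={1,5,6}:  v_{1} + v_{5} + v_{6} = 0 — sig = (3;())
  P={3,7,8}:  v_{3} + v_{7} + v_{8} = 2·v_{1} + v_{6} — sig = (3;(1,2))
  P={1,2,4,6}:  v_{1} + v_{2} + v_{4} + v_{6} = v_{3} — sig = (4;(1))
  P={2,4,7,8}:  v_{2} + v_{4} + v_{7} + v_{8} = v_{1} — sig = (4;(1))

Sorted signature multiset PRS(X):
    |P|=2: 1 collection, coeffs (1,1)
    |P|=3: 2 collections, coeffs (), (1,2)
    |P|=4: 2 collections, coeffs (1), (1)


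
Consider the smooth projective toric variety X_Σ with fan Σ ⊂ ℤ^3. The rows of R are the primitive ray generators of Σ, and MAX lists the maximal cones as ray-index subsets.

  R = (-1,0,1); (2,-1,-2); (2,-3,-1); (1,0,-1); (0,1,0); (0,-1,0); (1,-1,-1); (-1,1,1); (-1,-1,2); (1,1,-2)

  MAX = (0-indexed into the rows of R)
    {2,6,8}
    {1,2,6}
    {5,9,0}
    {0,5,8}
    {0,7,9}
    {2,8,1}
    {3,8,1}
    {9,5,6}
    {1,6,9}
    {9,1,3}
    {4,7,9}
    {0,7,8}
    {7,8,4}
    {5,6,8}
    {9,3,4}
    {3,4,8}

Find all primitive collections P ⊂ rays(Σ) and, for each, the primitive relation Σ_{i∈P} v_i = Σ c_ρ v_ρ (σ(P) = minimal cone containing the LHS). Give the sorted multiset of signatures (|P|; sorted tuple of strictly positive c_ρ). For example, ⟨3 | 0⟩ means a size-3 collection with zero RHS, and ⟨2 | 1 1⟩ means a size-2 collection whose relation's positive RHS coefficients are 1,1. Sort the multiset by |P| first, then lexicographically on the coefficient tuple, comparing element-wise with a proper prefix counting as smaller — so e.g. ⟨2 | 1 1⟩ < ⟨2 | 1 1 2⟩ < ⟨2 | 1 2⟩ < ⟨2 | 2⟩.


Σ has 22 primitive collections:

  • {0,3}:  v_{0} + v_{3} = 0  →  sig = ⟨2 | 0⟩
  • {4,5}:  v_{4} + v_{5} = 0  →  sig = ⟨2 | 0⟩
  • {6,7}:  v_{6} + v_{7} = 0  →  sig = ⟨2 | 0⟩
  • {8,9}:  v_{8} + v_{9} = 0  →  sig = ⟨2 | 0⟩
  • {0,1}:  v_{0} + v_{1} = v_{6}  →  sig = ⟨2 | 1⟩
  • {0,4}:  v_{0} + v_{4} = v_{7}  →  sig = ⟨2 | 1⟩
  • {0,6}:  v_{0} + v_{6} = v_{5}  →  sig = ⟨2 | 1⟩
  • {1,7}:  v_{1} + v_{7} = v_{3}  →  sig = ⟨2 | 1⟩
  • {3,5}:  v_{3} + v_{5} = v_{6}  →  sig = ⟨2 | 1⟩
  • {3,6}:  v_{3} + v_{6} = v_{1}  →  sig = ⟨2 | 1⟩
  • {3,7}:  v_{3} + v_{7} = v_{4}  →  sig = ⟨2 | 1⟩
  • {4,6}:  v_{4} + v_{6} = v_{3}  →  sig = ⟨2 | 1⟩
  • {5,7}:  v_{5} + v_{7} = v_{0}  →  sig = ⟨2 | 1⟩
  • {2,7}:  v_{2} + v_{7} = v_{1} + v_{8}  →  sig = ⟨2 | 1 1⟩
  • {2,9}:  v_{2} + v_{9} = v_{1} + v_{6}  →  sig = ⟨2 | 1 1⟩
  • {2,4}:  v_{2} + v_{4} = v_{1} + v_{3} + v_{8}  →  sig = ⟨2 | 1 1 1⟩
  • {0,2}:  v_{0} + v_{2} = 2·v_{6} + v_{8}  →  sig = ⟨2 | 1 2⟩
  • {2,3}:  v_{2} + v_{3} = 2·v_{1} + v_{8}  →  sig = ⟨2 | 1 2⟩
  • {2,5}:  v_{2} + v_{5} = 3·v_{6} + v_{8}  →  sig = ⟨2 | 1 3⟩
  • {1,4}:  v_{1} + v_{4} = 2·v_{3}  →  sig = ⟨2 | 2⟩
  • {1,5}:  v_{1} + v_{5} = 2·v_{6}  →  sig = ⟨2 | 2⟩
  • {1,6,8}:  v_{1} + v_{6} + v_{8} = v_{2}  →  sig = ⟨3 | 1⟩

Sorted signature multiset PRS(X):
[⟨2 | 0⟩, ⟨2 | 0⟩, ⟨2 | 0⟩, ⟨2 | 0⟩, ⟨2 | 1⟩, ⟨2 | 1⟩, ⟨2 | 1⟩, ⟨2 | 1⟩, ⟨2 | 1⟩, ⟨2 | 1⟩, ⟨2 | 1⟩, ⟨2 | 1⟩, ⟨2 | 1⟩, ⟨2 | 1 1⟩, ⟨2 | 1 1⟩, ⟨2 | 1 1 1⟩, ⟨2 | 1 2⟩, ⟨2 | 1 2⟩, ⟨2 | 1 3⟩, ⟨2 | 2⟩, ⟨2 | 2⟩, ⟨3 | 1⟩]


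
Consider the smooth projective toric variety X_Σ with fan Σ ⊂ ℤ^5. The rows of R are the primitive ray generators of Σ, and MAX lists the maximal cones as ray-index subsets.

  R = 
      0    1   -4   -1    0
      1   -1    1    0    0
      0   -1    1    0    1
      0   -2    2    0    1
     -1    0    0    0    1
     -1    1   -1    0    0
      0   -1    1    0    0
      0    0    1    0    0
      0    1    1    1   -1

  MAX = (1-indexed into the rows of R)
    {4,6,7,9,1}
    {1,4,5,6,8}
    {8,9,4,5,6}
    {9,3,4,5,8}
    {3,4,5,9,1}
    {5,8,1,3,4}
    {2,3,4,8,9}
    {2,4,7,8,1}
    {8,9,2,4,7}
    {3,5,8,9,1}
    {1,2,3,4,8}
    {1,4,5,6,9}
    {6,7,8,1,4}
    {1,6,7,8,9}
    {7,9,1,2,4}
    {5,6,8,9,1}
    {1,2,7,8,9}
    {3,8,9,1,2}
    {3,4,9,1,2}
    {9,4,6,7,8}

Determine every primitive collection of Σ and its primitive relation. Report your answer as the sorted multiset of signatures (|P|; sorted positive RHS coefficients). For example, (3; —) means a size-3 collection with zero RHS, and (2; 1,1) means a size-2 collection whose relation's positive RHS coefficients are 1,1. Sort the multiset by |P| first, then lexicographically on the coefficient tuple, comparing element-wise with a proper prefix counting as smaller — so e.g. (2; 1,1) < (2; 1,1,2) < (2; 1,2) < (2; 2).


The 6 primitive collections of Σ (r=9, n=5):

  • {2,6}:  v_{2} + v_{6} = 0  so sig = (2; —)
  • {2,5}:  v_{2} + v_{5} = v_{3}  so sig = (2; 1)
  • {3,6}:  v_{3} + v_{6} = v_{5}  so sig = (2; 1)
  • {3,7}:  v_{3} + v_{7} = v_{4}  so sig = (2; 1)
  • {5,7}:  v_{5} + v_{7} = v_{4} + v_{6}  so sig = (2; 1,1)
  • {1,4,8,9}:  v_{1} + v_{4} + v_{8} + v_{9} = 0  so sig = (4; —)

Hence PRS(X_Σ) =
[(2; —), (2; 1), (2; 1), (2; 1), (2; 1,1), (4; —)]


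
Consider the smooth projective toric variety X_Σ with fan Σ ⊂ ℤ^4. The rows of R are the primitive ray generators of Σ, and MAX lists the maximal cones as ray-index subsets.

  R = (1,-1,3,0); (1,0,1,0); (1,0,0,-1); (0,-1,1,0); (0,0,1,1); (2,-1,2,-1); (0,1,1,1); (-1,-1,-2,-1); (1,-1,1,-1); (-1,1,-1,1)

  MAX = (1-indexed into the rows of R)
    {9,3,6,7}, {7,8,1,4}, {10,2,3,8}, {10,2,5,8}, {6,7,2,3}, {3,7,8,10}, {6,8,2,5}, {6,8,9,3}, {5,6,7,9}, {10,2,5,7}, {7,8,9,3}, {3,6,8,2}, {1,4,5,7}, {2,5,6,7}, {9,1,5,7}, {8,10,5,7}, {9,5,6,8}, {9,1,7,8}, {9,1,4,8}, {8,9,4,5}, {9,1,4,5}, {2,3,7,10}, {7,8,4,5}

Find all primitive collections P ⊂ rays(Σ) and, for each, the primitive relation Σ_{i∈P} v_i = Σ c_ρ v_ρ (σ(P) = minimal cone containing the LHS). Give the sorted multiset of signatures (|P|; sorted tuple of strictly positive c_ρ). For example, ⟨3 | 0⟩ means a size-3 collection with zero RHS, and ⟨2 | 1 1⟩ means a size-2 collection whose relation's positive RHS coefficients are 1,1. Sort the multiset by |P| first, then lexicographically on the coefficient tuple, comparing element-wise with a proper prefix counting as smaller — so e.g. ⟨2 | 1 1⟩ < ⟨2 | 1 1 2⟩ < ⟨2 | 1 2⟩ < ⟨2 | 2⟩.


Σ has 17 primitive collections:

  P={9,10}:  v_{9} + v_{10} = 0 — sig = ⟨2 | 0⟩
  P={2,9}:  v_{2} + v_{9} = v_{6} — sig = ⟨2 | 1⟩
  P={3,4}:  v_{3} + v_{4} = v_{9} — sig = ⟨2 | 1⟩
  P={3,5}:  v_{3} + v_{5} = v_{2} — sig = ⟨2 | 1⟩
  P={6,10}:  v_{6} + v_{10} = v_{2} — sig = ⟨2 | 1⟩
  P={1,10}:  v_{1} + v_{10} = v_{4} + v_{7} — sig = ⟨2 | 1 1⟩
  P={2,4}:  v_{2} + v_{4} = v_{5} + v_{9} — sig = ⟨2 | 1 1⟩
  P={4,10}:  v_{4} + v_{10} = v_{5} + v_{7} + v_{8} — sig = ⟨2 | 1 1 1⟩
  P={1,2}:  v_{1} + v_{2} = v_{5} + v_{7} + 2·v_{9} — sig = ⟨2 | 1 1 2⟩
  P={1,6}:  v_{1} + v_{6} = v_{5} + v_{7} + 3·v_{9} — sig = ⟨2 | 1 1 3⟩
  P={1,3}:  v_{1} + v_{3} = v_{7} + 2·v_{9} — sig = ⟨2 | 1 2⟩
  P={4,6}:  v_{4} + v_{6} = v_{5} + 2·v_{9} — sig = ⟨2 | 1 2⟩
  P={2,7,8}:  v_{2} + v_{7} + v_{8} = 0 — sig = ⟨3 | 0⟩
  P={4,7,9}:  v_{4} + v_{7} + v_{9} = v_{1} — sig = ⟨3 | 1⟩
  P={6,7,8}:  v_{6} + v_{7} + v_{8} = v_{9} — sig = ⟨3 | 1⟩
  P={1,5,8}:  v_{1} + v_{5} + v_{8} = 2·v_{4} — sig = ⟨3 | 2⟩
  P={5,7,8,9}:  v_{5} + v_{7} + v_{8} + v_{9} = v_{4} — sig = ⟨4 | 1⟩

Hence PRS(X_Σ) =
    |P|=2: 12 collections, coeffs (), (1), (1), (1), (1), (1,1), (1,1), (1,1,1), (1,1,2), (1,1,3), (1,2), (1,2)
    |P|=3: 4 collections, coeffs (), (1), (1), (2)
    |P|=4: 1 collection, coeffs (1)


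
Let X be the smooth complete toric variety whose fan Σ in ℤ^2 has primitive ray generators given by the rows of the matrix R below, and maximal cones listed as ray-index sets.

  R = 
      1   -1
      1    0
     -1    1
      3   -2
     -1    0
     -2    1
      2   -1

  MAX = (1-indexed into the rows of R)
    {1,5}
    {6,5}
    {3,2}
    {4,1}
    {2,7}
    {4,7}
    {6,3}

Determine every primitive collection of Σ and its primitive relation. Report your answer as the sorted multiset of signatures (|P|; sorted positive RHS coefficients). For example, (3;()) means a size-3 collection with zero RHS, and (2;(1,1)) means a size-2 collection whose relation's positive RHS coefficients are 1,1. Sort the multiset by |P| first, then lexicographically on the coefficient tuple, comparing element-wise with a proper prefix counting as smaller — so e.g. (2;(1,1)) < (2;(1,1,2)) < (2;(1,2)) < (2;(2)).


|primitive collections| = 14. Relations:

  P = {1,3}:  v_{1} + v_{3} = 0 ; sig = (2;())
  P = {2,5}:  v_{2} + v_{5} = 0 ; sig = (2;())
  P = {6,7}:  v_{6} + v_{7} = 0 ; sig = (2;())
  P = {1,2}:  v_{1} + v_{2} = v_{7} ; sig = (2;(1))
  P = {1,6}:  v_{1} + v_{6} = v_{5} ; sig = (2;(1))
  P = {1,7}:  v_{1} + v_{7} = v_{4} ; sig = (2;(1))
  P = {2,6}:  v_{2} + v_{6} = v_{3} ; sig = (2;(1))
  P = {3,4}:  v_{3} + v_{4} = v_{7} ; sig = (2;(1))
  P = {3,5}:  v_{3} + v_{5} = v_{6} ; sig = (2;(1))
  P = {3,7}:  v_{3} + v_{7} = v_{2} ; sig = (2;(1))
  P = {4,6}:  v_{4} + v_{6} = v_{1} ; sig = (2;(1))
  P = {5,7}:  v_{5} + v_{7} = v_{1} ; sig = (2;(1))
  P = {2,4}:  v_{2} + v_{4} = 2·v_{7} ; sig = (2;(2))
  P = {4,5}:  v_{4} + v_{5} = 2·v_{1} ; sig = (2;(2))

Hence PRS(X_Σ) =
    (2;())
    (2;())
    (2;())
    (2;(1))
    (2;(1))
    (2;(1))
    (2;(1))
    (2;(1))
    (2;(1))
    (2;(1))
    (2;(1))
    (2;(1))
    (2;(2))
    (2;(2))


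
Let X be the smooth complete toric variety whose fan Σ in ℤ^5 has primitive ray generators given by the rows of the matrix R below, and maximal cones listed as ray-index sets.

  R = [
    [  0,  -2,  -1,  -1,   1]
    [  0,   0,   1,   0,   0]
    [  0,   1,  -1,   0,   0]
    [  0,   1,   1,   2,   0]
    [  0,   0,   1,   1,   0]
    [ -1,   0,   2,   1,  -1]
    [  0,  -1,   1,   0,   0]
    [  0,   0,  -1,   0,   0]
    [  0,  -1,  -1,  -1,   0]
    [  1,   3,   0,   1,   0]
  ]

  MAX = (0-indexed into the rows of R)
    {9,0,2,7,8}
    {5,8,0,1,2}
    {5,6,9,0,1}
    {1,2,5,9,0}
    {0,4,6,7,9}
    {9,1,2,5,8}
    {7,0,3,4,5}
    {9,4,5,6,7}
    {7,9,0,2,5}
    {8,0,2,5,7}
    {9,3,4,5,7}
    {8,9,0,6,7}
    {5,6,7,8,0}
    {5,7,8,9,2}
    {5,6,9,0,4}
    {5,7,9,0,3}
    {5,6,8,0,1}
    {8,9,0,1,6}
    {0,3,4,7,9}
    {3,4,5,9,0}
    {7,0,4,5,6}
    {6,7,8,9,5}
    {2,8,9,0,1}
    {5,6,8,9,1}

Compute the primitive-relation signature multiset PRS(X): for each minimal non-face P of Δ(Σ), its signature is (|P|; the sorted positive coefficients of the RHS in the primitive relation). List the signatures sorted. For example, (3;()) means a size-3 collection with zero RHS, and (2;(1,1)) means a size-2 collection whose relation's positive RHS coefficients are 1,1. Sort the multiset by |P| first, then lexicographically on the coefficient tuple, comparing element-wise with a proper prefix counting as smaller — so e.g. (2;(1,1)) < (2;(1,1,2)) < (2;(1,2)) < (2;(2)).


Σ has 12 primitive collections:

  • {1,7}:  v_{1} + v_{7} = 0 — sig = (2;())
  • {2,6}:  v_{2} + v_{6} = 0 — sig = (2;())
  • {3,8}:  v_{3} + v_{8} = v_{4} + v_{7} — sig = (2;(1,1))
  • {4,8}:  v_{4} + v_{8} = v_{6} + v_{7} — sig = (2;(1,1))
  • {1,3}:  v_{1} + v_{3} = v_{0} + v_{4} + v_{5} + v_{9} — sig = (2;(1,1,1,1))
  • {1,4}:  v_{1} + v_{4} = v_{0} + v_{5} + v_{6} + v_{9} — sig = (2;(1,1,1,1))
  • {2,4}:  v_{2} + v_{4} = v_{0} + v_{5} + v_{7} + v_{9} — sig = (2;(1,1,1,1))
  • {3,6}:  v_{3} + v_{6} = 2·v_{4} — sig = (2;(2))
  • {2,3}:  v_{2} + v_{3} = 2·v_{0} + 2·v_{5} + 2·v_{7} + 2·v_{9} — sig = (2;(2,2,2,2))
  • {0,5,8,9}:  v_{0} + v_{5} + v_{8} + v_{9} = 0 — sig = (4;())
  • {0,4,5,7,9}:  v_{0} + v_{4} + v_{5} + v_{7} + v_{9} = v_{3} — sig = (5;(1))
  • {0,5,6,7,9}:  v_{0} + v_{5} + v_{6} + v_{7} + v_{9} = v_{4} — sig = (5;(1))

Signatures (|P|; sorted positive RHS coefficients), sorted:
    |P|=2: 9 collections, coeffs (), (), (1,1), (1,1), (1,1,1,1), (1,1,1,1), (1,1,1,1), (2), (2,2,2,2)
    |P|=4: 1 collection, coeffs ()
    |P|=5: 2 collections, coeffs (1), (1)


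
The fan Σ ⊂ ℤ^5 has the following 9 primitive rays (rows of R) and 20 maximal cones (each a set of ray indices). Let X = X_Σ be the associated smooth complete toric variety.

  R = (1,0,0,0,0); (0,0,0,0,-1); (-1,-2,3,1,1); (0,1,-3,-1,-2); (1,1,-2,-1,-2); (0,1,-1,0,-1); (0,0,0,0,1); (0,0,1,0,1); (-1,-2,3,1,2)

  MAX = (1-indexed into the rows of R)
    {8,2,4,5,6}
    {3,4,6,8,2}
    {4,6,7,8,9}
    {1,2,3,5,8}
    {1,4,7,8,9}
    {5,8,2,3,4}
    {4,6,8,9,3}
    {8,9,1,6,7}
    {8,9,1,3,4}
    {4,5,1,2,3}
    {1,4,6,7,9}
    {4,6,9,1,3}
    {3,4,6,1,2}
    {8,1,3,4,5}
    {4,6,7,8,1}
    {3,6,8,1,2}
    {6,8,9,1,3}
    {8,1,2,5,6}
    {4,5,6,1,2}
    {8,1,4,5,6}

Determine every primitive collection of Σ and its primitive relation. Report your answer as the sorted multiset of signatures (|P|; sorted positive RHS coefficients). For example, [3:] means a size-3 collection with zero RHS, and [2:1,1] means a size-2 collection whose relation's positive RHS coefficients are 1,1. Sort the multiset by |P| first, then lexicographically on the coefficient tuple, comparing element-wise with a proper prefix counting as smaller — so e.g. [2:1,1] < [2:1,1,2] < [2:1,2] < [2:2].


9 collections generate NE(X_Σ); each relation:

  {2,7}:  v_{2} + v_{7} = 0 — sig = [2:]
  {2,9}:  v_{2} + v_{9} = v_{3} — sig = [2:1]
  {3,7}:  v_{3} + v_{7} = v_{9} — sig = [2:1]
  {5,7}:  v_{5} + v_{7} = v_{1} + v_{4} + v_{8} — sig = [2:1,1,1]
  {5,9}:  v_{5} + v_{9} = v_{1} + v_{3} + v_{4} + v_{8} — sig = [2:1,1,1,1]
  {3,5,6}:  v_{3} + v_{5} + v_{6} = 2·v_{2} — sig = [3:2]
  {1,2,4,8}:  v_{1} + v_{2} + v_{4} + v_{8} = v_{5} — sig = [4:1]
  {1,4,6,8,9}:  v_{1} + v_{4} + v_{6} + v_{8} + v_{9} = 0 — sig = [5:]
  {1,3,4,6,8}:  v_{1} + v_{3} + v_{4} + v_{6} + v_{8} = v_{2} — sig = [5:1]

Sorted signature multiset PRS(X):
    [2:]
    [2:1]
    [2:1]
    [2:1,1,1]
    [2:1,1,1,1]
    [3:2]
    [4:1]
    [5:]
    [5:1]


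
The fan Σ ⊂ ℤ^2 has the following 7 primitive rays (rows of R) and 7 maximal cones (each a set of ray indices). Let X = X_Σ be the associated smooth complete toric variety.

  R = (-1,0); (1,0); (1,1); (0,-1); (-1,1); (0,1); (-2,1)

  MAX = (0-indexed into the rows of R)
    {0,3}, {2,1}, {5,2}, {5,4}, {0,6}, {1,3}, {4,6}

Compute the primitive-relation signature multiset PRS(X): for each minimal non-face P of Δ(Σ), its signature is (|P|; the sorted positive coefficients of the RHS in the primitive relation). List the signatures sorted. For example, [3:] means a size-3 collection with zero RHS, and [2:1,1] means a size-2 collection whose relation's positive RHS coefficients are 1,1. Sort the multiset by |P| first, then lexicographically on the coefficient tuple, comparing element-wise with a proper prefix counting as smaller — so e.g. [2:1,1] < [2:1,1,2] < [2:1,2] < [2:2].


Σ has 14 primitive collections:

  P={0,1}:  v_{0} + v_{1} = 0 — sig = [2:]
  P={3,5}:  v_{3} + v_{5} = 0 — sig = [2:]
  P={0,2}:  v_{0} + v_{2} = v_{5} — sig = [2:1]
  P={0,4}:  v_{0} + v_{4} = v_{6} — sig = [2:1]
  P={0,5}:  v_{0} + v_{5} = v_{4} — sig = [2:1]
  P={1,4}:  v_{1} + v_{4} = v_{5} — sig = [2:1]
  P={1,5}:  v_{1} + v_{5} = v_{2} — sig = [2:1]
  P={1,6}:  v_{1} + v_{6} = v_{4} — sig = [2:1]
  P={2,3}:  v_{2} + v_{3} = v_{1} — sig = [2:1]
  P={3,4}:  v_{3} + v_{4} = v_{0} — sig = [2:1]
  P={2,6}:  v_{2} + v_{6} = v_{4} + v_{5} — sig = [2:1,1]
  P={2,4}:  v_{2} + v_{4} = 2·v_{5} — sig = [2:2]
  P={3,6}:  v_{3} + v_{6} = 2·v_{0} — sig = [2:2]
  P={5,6}:  v_{5} + v_{6} = 2·v_{4} — sig = [2:2]

Signatures (|P|; sorted positive RHS coefficients), sorted:
[[2:], [2:], [2:1], [2:1], [2:1], [2:1], [2:1], [2:1], [2:1], [2:1], [2:1,1], [2:2], [2:2], [2:2]]


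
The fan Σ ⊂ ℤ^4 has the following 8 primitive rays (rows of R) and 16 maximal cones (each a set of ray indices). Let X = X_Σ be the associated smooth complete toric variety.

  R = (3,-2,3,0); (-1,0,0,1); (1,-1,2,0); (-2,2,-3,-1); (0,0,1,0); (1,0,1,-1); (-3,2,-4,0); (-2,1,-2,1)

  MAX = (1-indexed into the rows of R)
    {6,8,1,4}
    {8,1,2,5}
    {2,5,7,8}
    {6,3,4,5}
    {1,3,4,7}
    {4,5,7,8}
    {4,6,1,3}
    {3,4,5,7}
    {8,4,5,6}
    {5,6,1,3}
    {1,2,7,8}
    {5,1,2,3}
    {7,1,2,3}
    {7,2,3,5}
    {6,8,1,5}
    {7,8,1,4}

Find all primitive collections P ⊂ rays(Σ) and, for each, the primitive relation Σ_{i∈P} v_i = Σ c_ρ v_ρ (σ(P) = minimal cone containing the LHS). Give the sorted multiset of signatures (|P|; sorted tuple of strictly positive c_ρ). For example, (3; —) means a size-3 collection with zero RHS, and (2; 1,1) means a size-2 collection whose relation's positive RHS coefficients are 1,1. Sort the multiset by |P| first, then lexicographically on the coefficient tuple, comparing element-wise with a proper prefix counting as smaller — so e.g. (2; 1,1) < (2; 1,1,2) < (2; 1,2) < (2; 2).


The 6 primitive collections of Σ (r=8, n=4):

  • {2,6}:  v_{2} + v_{6} = v_{5}  ⇒ sig = (2; 1)
  • {3,8}:  v_{3} + v_{8} = v_{2}  ⇒ sig = (2; 1)
  • {6,7}:  v_{6} + v_{7} = v_{4}  ⇒ sig = (2; 1)
  • {2,4}:  v_{2} + v_{4} = v_{5} + v_{7}  ⇒ sig = (2; 1,1)
  • {1,5,7}:  v_{1} + v_{5} + v_{7} = 0  ⇒ sig = (3; —)
  • {1,4,5}:  v_{1} + v_{4} + v_{5} = v_{6}  ⇒ sig = (3; 1)

Hence PRS(X_Σ) =
{ (2; 1) ×3,  (2; 1,1),  (3; —),  (3; 1) }


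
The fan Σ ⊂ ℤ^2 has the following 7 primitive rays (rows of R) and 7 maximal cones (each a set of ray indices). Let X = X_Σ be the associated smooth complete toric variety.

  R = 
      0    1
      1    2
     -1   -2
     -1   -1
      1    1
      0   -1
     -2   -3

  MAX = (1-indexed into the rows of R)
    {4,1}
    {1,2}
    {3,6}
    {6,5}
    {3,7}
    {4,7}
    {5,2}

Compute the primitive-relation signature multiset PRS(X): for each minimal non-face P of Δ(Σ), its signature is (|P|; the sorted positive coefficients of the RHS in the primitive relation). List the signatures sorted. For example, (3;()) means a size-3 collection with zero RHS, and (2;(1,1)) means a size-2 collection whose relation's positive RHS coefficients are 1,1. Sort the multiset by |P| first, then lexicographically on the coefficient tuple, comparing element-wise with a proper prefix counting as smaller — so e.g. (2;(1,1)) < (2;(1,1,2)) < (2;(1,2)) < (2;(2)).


|primitive collections| = 14. Relations:

  P = {1,6}:  v_{1} + v_{6} = 0  ⟹  sig = (2;())
  P = {2,3}:  v_{2} + v_{3} = 0  ⟹  sig = (2;())
  P = {4,5}:  v_{4} + v_{5} = 0  ⟹  sig = (2;())
  P = {1,3}:  v_{1} + v_{3} = v_{4}  ⟹  sig = (2;(1))
  P = {1,5}:  v_{1} + v_{5} = v_{2}  ⟹  sig = (2;(1))
  P = {2,4}:  v_{2} + v_{4} = v_{1}  ⟹  sig = (2;(1))
  P = {2,6}:  v_{2} + v_{6} = v_{5}  ⟹  sig = (2;(1))
  P = {2,7}:  v_{2} + v_{7} = v_{4}  ⟹  sig = (2;(1))
  P = {3,4}:  v_{3} + v_{4} = v_{7}  ⟹  sig = (2;(1))
  P = {3,5}:  v_{3} + v_{5} = v_{6}  ⟹  sig = (2;(1))
  P = {4,6}:  v_{4} + v_{6} = v_{3}  ⟹  sig = (2;(1))
  P = {5,7}:  v_{5} + v_{7} = v_{3}  ⟹  sig = (2;(1))
  P = {1,7}:  v_{1} + v_{7} = 2·v_{4}  ⟹  sig = (2;(2))
  P = {6,7}:  v_{6} + v_{7} = 2·v_{3}  ⟹  sig = (2;(2))

Sorted signature multiset PRS(X):
    (2;())
    (2;())
    (2;())
    (2;(1))
    (2;(1))
    (2;(1))
    (2;(1))
    (2;(1))
    (2;(1))
    (2;(1))
    (2;(1))
    (2;(1))
    (2;(2))
    (2;(2))


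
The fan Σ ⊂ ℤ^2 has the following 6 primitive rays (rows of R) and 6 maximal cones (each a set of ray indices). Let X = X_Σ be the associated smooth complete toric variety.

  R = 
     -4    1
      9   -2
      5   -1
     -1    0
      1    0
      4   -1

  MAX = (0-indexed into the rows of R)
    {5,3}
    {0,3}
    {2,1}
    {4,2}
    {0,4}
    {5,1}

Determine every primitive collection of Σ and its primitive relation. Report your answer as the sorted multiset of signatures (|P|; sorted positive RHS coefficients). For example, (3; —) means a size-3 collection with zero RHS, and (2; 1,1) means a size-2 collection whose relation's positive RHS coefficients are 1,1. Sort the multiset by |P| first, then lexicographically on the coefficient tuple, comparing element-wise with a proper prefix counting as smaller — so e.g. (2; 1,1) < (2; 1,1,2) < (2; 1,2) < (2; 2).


Minimal non-faces — 9 found among 6 rays, 6 max cones:

  {0,5}:  v_{0} + v_{5} = 0 ; sig = (2; —)
  {3,4}:  v_{3} + v_{4} = 0 ; sig = (2; —)
  {0,1}:  v_{0} + v_{1} = v_{2} ; sig = (2; 1)
  {0,2}:  v_{0} + v_{2} = v_{4} ; sig = (2; 1)
  {2,3}:  v_{2} + v_{3} = v_{5} ; sig = (2; 1)
  {2,5}:  v_{2} + v_{5} = v_{1} ; sig = (2; 1)
  {4,5}:  v_{4} + v_{5} = v_{2} ; sig = (2; 1)
  {1,3}:  v_{1} + v_{3} = 2·v_{5} ; sig = (2; 2)
  {1,4}:  v_{1} + v_{4} = 2·v_{2} ; sig = (2; 2)

Sorted signature multiset PRS(X):
    (2; —)
    (2; —)
    (2; 1)
    (2; 1)
    (2; 1)
    (2; 1)
    (2; 1)
    (2; 2)
    (2; 2)


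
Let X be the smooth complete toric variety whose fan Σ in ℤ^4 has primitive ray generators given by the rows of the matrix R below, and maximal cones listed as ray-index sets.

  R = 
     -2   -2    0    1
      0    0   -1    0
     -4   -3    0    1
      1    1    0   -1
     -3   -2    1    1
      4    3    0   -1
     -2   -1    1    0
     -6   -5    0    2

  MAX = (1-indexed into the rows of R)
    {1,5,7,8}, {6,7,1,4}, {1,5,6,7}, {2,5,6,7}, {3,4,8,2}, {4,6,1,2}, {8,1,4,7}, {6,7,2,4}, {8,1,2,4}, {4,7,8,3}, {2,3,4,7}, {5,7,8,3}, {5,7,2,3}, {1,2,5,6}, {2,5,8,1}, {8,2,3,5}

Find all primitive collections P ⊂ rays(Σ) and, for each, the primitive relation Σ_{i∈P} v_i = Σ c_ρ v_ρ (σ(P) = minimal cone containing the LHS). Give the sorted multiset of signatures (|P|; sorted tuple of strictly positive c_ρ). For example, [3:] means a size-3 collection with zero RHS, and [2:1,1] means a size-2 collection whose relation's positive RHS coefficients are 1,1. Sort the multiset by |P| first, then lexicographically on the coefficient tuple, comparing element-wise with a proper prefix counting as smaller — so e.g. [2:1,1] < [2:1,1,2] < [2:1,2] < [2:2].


6 minimal non-faces of Δ(Σ) (on 8 rays):

  P={3,6}:  v_{3} + v_{6} = 0 — sig = [2:]
  P={1,3}:  v_{1} + v_{3} = v_{8} — sig = [2:1]
  P={4,5}:  v_{4} + v_{5} = v_{7} — sig = [2:1]
  P={6,8}:  v_{6} + v_{8} = v_{1} — sig = [2:1]
  P={1,2,7}:  v_{1} + v_{2} + v_{7} = v_{3} — sig = [3:1]
  P={2,7,8}:  v_{2} + v_{7} + v_{8} = 2·v_{3} — sig = [3:2]

Hence PRS(X_Σ) =
    |P|=2: 4 collections, coeffs (), (1), (1), (1)
    |P|=3: 2 collections, coeffs (1), (2)


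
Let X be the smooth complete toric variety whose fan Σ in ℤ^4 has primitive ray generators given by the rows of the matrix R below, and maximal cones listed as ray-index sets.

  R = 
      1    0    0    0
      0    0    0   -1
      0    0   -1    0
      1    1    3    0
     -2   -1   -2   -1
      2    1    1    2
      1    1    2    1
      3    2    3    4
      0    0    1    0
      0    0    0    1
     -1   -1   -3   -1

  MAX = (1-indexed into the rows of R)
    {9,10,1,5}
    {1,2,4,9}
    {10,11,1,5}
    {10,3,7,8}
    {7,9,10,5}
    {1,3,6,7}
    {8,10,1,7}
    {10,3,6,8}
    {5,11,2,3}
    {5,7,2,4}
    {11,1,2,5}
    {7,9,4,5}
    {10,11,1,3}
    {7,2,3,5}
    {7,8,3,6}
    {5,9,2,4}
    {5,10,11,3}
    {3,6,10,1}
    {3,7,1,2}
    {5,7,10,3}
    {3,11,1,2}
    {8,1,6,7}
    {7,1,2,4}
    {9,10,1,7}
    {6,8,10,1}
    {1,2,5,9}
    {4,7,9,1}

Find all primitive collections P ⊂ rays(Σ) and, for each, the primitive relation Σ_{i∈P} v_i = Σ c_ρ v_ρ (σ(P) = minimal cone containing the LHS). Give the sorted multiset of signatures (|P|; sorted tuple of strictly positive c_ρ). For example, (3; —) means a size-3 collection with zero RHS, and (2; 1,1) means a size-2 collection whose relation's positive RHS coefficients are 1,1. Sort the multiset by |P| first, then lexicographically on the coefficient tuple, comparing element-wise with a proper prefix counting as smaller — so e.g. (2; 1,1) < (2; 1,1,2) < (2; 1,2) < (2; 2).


Σ has 24 primitive collections:

  • {2,10}:  v_{2} + v_{10} = 0  ⇒ sig = (2; —)
  • {3,9}:  v_{3} + v_{9} = 0  ⇒ sig = (2; —)
  • {4,11}:  v_{4} + v_{11} = v_{2}  ⇒ sig = (2; 1)
  • {7,11}:  v_{7} + v_{11} = v_{3}  ⇒ sig = (2; 1)
  • {2,8}:  v_{2} + v_{8} = v_{6} + v_{7}  ⇒ sig = (2; 1,1)
  • {3,4}:  v_{3} + v_{4} = v_{2} + v_{7}  ⇒ sig = (2; 1,1)
  • {4,10}:  v_{4} + v_{10} = v_{7} + v_{9}  ⇒ sig = (2; 1,1)
  • {5,6}:  v_{5} + v_{6} = v_{3} + v_{10}  ⇒ sig = (2; 1,1)
  • {9,11}:  v_{9} + v_{11} = v_{1} + v_{5}  ⇒ sig = (2; 1,1)
  • {2,6}:  v_{2} + v_{6} = v_{1} + v_{3} + v_{7}  ⇒ sig = (2; 1,1,1)
  • {6,9}:  v_{6} + v_{9} = v_{1} + v_{7} + v_{10}  ⇒ sig = (2; 1,1,1)
  • {8,11}:  v_{8} + v_{11} = v_{3} + v_{6} + v_{10}  ⇒ sig = (2; 1,1,1)
  • {5,8}:  v_{5} + v_{8} = v_{3} + v_{7} + 2·v_{10}  ⇒ sig = (2; 1,1,2)
  • {6,11}:  v_{6} + v_{11} = v_{1} + 2·v_{3} + v_{10}  ⇒ sig = (2; 1,1,2)
  • {4,8}:  v_{4} + v_{8} = v_{1} + 3·v_{7} + v_{10}  ⇒ sig = (2; 1,1,3)
  • {4,6}:  v_{4} + v_{6} = v_{1} + 2·v_{7}  ⇒ sig = (2; 1,2)
  • {8,9}:  v_{8} + v_{9} = v_{1} + 2·v_{7} + 2·v_{10}  ⇒ sig = (2; 1,2,2)
  • {1,5,7}:  v_{1} + v_{5} + v_{7} = 0  ⇒ sig = (3; —)
  • {1,3,5}:  v_{1} + v_{3} + v_{5} = v_{11}  ⇒ sig = (3; 1)
  • {2,7,9}:  v_{2} + v_{7} + v_{9} = v_{4}  ⇒ sig = (3; 1)
  • {6,7,10}:  v_{6} + v_{7} + v_{10} = v_{8}  ⇒ sig = (3; 1)
  • {1,4,5}:  v_{1} + v_{4} + v_{5} = v_{2} + v_{9}  ⇒ sig = (3; 1,1)
  • {1,3,8}:  v_{1} + v_{3} + v_{8} = 2·v_{6}  ⇒ sig = (3; 2)
  • {1,3,7,10}:  v_{1} + v_{3} + v_{7} + v_{10} = v_{6}  ⇒ sig = (4; 1)

Signatures (|P|; sorted positive RHS coefficients), sorted:
[(2; —), (2; —), (2; 1), (2; 1), (2; 1,1), (2; 1,1), (2; 1,1), (2; 1,1), (2; 1,1), (2; 1,1,1), (2; 1,1,1), (2; 1,1,1), (2; 1,1,2), (2; 1,1,2), (2; 1,1,3), (2; 1,2), (2; 1,2,2), (3; —), (3; 1), (3; 1), (3; 1), (3; 1,1), (3; 2), (4; 1)]


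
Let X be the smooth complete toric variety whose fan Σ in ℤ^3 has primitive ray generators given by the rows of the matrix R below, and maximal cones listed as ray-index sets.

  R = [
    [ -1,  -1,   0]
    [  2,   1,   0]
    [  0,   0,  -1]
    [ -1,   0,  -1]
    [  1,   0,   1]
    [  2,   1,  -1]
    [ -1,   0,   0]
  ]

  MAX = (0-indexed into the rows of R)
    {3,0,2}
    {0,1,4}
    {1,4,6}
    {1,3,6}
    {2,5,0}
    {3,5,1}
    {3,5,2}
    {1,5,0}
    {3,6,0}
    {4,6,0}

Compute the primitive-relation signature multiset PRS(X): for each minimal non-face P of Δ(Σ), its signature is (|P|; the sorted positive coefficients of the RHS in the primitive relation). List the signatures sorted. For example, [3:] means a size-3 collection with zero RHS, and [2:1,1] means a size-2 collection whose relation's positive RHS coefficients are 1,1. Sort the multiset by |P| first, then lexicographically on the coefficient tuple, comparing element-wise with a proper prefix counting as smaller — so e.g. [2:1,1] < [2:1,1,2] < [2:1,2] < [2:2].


The 9 primitive collections of Σ (r=7, n=3):

  P={3,4}:  v_{3} + v_{4} = 0  →  sig = [2:]
  P={1,2}:  v_{1} + v_{2} = v_{5}  →  sig = [2:1]
  P={2,6}:  v_{2} + v_{6} = v_{3}  →  sig = [2:1]
  P={2,4}:  v_{2} + v_{4} = v_{0} + v_{1}  →  sig = [2:1,1]
  P={5,6}:  v_{5} + v_{6} = v_{1} + v_{3}  →  sig = [2:1,1]
  P={4,5}:  v_{4} + v_{5} = v_{0} + 2·v_{1}  →  sig = [2:1,2]
  P={0,1,6}:  v_{0} + v_{1} + v_{6} = 0  →  sig = [3:]
  P={0,1,3}:  v_{0} + v_{1} + v_{3} = v_{2}  →  sig = [3:1]
  P={0,3,5}:  v_{0} + v_{3} + v_{5} = 2·v_{2}  →  sig = [3:2]

Sorted signature multiset PRS(X):
    [2:]
    [2:1]
    [2:1]
    [2:1,1]
    [2:1,1]
    [2:1,2]
    [3:]
    [3:1]
    [3:2]
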